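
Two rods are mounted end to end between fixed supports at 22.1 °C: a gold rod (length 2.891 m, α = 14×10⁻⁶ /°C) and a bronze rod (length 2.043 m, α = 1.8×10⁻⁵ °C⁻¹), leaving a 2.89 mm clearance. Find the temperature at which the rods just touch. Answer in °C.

α₁L₁ = 4.0474×10⁻⁵ m/K, α₂L₂ = 3.6774×10⁻⁵ m/K → total 7.7248×10⁻⁵ m/K
ΔT = g/(α₁L₁+α₂L₂) = 2.89×10⁻³ / 7.7248×10⁻⁵ = 37.412 K
T = 22.1 + 37.412 = 59.512 °C

T = 59.5 °C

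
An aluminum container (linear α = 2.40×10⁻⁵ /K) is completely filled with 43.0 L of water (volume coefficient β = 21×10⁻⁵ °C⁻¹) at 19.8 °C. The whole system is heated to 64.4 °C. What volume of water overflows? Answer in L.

The container also expands: β_container ≈ 3α = 7.2×10⁻⁵ /K
Net overflow = V₀(β_liq − 3α_cont)ΔT
β − 3α = 2.10×10⁻⁴ − 7.2×10⁻⁵ = 1.38×10⁻⁴ /K; ΔT = 44.6 K
ΔV = 43.0 × 1.38×10⁻⁴ × 44.6 = 0.265 L

0.265 L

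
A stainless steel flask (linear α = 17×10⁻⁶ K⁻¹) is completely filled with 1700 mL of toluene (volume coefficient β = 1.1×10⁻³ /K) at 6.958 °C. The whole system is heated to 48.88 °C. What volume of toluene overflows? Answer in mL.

The flask also expands: β_container ≈ 3α = 5.1×10⁻⁵ /K
Net overflow = V₀(β_liq − 3α_cont)ΔT
β − 3α = 1.10×10⁻³ − 5.1×10⁻⁵ = 1.049×10⁻³ /K; ΔT = 41.922 K
ΔV = 1700 × 1.049×10⁻³ × 41.922 = 74.8 mL

74.8 mL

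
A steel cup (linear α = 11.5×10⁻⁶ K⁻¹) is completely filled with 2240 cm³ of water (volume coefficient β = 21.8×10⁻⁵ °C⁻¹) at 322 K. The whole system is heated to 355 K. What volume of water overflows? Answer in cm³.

13.6 cm³

The cup also expands: β_container ≈ 3α = 3.45×10⁻⁵ /K
Net overflow = V₀(β_liq − 3α_cont)ΔT
β − 3α = 2.18×10⁻⁴ − 3.45×10⁻⁵ = 1.835×10⁻⁴ /K; ΔT = 33 K
ΔV = 2240 × 1.835×10⁻⁴ × 33 = 13.6 cm³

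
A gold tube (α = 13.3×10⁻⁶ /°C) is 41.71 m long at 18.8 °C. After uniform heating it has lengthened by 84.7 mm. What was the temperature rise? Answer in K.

ΔT = 153 K

ΔL = αL₀ΔT ⇒ ΔT = ΔL / (αL₀)
ΔT = 84.7×10⁻³ m / (13.3×10⁻⁶ × 41.71 m) = 152.68 K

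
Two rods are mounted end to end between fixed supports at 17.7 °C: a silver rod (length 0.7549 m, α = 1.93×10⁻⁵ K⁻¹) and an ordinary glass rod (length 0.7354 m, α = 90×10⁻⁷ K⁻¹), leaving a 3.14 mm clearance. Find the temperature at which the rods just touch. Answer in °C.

T = 166 °C

α₁L₁ = 1.456957×10⁻⁵ m/K, α₂L₂ = 6.6186×10⁻⁶ m/K → total 2.118817×10⁻⁵ m/K
ΔT = g/(α₁L₁+α₂L₂) = 3.14×10⁻³ / 2.118817×10⁻⁵ = 148.20 K
T = 17.7 + 148.20 = 165.90 °C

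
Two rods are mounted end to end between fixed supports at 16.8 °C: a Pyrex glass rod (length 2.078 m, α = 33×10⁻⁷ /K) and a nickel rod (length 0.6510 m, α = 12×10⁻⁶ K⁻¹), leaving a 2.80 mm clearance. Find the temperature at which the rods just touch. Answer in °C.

Gap closes when ΔL₁ + ΔL₂ = 2.80 mm = 2.80×10⁻³ m
(α₁L₁ + α₂L₂)ΔT = g
α₁L₁ + α₂L₂ = 33×10⁻⁷×2.078 + 12×10⁻⁶×0.6510 = 1.46694×10⁻⁵ m/K
ΔT = 2.80×10⁻³ / 1.46694×10⁻⁵ = 190.87 K
T = 16.8 + 190.87 = 207.67 °C

T = 208 °C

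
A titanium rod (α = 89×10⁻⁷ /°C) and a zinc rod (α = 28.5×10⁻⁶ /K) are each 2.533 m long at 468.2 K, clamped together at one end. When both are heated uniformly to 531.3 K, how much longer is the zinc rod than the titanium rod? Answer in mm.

ΔT = 63.1 K
titanium: ΔL = 89×10⁻⁷ × 2.533 m × 63.1 = 1.4225×10⁻³ m = 1.4225 mm
zinc: ΔL = 28.5×10⁻⁶ × 2.533 m × 63.1 = 4.5552×10⁻³ m = 4.5552 mm
difference = 4.5552 − 1.4225 = 3.1327 mm

3.13 mm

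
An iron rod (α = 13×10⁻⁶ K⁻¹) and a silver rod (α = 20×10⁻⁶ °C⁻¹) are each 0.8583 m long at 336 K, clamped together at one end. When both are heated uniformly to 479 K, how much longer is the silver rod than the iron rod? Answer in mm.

0.859 mm

ΔT = 143 K
iron: ΔL = 13×10⁻⁶ × 0.8583 m × 143 = 1.5956×10⁻³ m = 1.5956 mm
silver: ΔL = 20×10⁻⁶ × 0.8583 m × 143 = 2.4547×10⁻³ m = 2.4547 mm
difference = 2.4547 − 1.5956 = 0.8591 mm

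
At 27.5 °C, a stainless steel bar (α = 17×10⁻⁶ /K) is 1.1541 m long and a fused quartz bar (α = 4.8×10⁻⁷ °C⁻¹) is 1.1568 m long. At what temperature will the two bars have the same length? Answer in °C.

L₁(1 + α₁ΔT) = L₂(1 + α₂ΔT) ⇒ ΔT = (L₂ − L₁)/(α₁L₁ − α₂L₂)
L₂ − L₁ = 1.1568 − 1.1541 = 2.70×10⁻³ m
α₁L₁ − α₂L₂ = 17×10⁻⁶×1.1541 − 4.8×10⁻⁷×1.1568 = 1.9064436×10⁻⁵ m/K
ΔT = 2.70×10⁻³ / 1.9064436×10⁻⁵ = 141.625 K
T = 27.5 + 141.625 = 169.125 °C

T = 169.1 °C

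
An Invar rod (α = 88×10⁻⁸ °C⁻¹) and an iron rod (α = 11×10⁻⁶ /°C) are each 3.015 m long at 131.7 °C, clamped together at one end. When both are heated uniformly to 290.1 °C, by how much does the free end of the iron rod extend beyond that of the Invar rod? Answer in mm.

ΔT = 158.4 K
Invar: ΔL = 88×10⁻⁸ × 3.015 m × 158.4 = 4.2027×10⁻⁴ m = 0.42027 mm
iron: ΔL = 11×10⁻⁶ × 3.015 m × 158.4 = 5.2533×10⁻³ m = 5.2533 mm
difference = 5.2533 − 0.42027 = 4.83303 mm

4.83 mm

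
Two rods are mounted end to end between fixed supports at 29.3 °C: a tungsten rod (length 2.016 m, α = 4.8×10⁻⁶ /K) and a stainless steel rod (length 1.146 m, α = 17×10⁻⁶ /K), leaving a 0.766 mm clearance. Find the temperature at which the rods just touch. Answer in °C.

T = 55.6 °C

α₁L₁ = 9.6768×10⁻⁶ m/K, α₂L₂ = 1.9482×10⁻⁵ m/K → total 2.91588×10⁻⁵ m/K
ΔT = g/(α₁L₁+α₂L₂) = 7.66×10⁻⁴ / 2.91588×10⁻⁵ = 26.270 K
T = 29.3 + 26.270 = 55.570 °C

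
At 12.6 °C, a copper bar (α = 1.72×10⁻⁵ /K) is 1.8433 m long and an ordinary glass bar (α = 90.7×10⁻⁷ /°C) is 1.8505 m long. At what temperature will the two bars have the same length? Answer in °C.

Equal length when α₁L₁ΔT − α₂L₂ΔT = L₂ − L₁ = 7.20×10⁻³ m
α₁L₁ = 3.170476×10⁻⁵, α₂L₂ = 1.6784035×10⁻⁵ → Δ(αL) = 1.4920725×10⁻⁵ m/K
ΔT = 7.20×10⁻³ / 1.4920725×10⁻⁵ = 482.550 K, so T = 12.6 + 482.550 = 495.150 °C

T = 495.2 °C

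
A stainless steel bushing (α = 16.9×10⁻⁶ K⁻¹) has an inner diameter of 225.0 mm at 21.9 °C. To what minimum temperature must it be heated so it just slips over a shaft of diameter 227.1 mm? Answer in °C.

T = 574 °C

Required Δd = 227.1 − 225.0 = 2.1 mm
Δd = αd₀ΔT ⇒ ΔT = Δd/(αd₀) = 2.1 / (16.9×10⁻⁶ × 225.0) = 552.27 K
T_min = 21.9 + 552.27 = 574.17 °C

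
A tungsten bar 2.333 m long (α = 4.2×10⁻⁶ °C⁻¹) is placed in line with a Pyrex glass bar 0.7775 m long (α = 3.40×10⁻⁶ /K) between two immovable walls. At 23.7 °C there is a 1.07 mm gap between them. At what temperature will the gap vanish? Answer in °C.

T = 110 °C

α₁L₁ = 9.7986×10⁻⁶ m/K, α₂L₂ = 2.6435×10⁻⁶ m/K → total 1.24421×10⁻⁵ m/K
ΔT = g/(α₁L₁+α₂L₂) = 1.07×10⁻³ / 1.24421×10⁻⁵ = 86.00 K
T = 23.7 + 86.00 = 109.70 °C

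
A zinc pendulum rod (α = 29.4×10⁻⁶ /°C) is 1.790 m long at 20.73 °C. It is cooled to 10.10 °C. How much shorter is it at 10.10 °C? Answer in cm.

|ΔT| = |10.10 − 20.73| = 10.63 K
ΔL = αL₀ΔT = (29.4×10⁻⁶)(1.790)(10.63) = 5.59×10⁻⁴ m

ΔL = 0.0559 cm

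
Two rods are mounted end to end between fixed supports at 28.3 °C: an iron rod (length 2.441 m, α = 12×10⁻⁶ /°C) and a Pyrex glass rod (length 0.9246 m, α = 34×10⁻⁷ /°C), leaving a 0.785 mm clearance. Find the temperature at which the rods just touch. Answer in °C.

T = 52.5 °C

Gap closes when ΔL₁ + ΔL₂ = 0.785 mm = 7.85×10⁻⁴ m
(α₁L₁ + α₂L₂)ΔT = g
α₁L₁ + α₂L₂ = 12×10⁻⁶×2.441 + 34×10⁻⁷×0.9246 = 3.243564×10⁻⁵ m/K
ΔT = 7.85×10⁻⁴ / 3.243564×10⁻⁵ = 24.202 K
T = 28.3 + 24.202 = 52.502 °C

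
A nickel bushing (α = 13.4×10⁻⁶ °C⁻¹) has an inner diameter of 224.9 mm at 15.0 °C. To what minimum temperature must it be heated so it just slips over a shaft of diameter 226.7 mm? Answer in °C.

T = 612 °C

Required Δd = 226.7 − 224.9 = 1.8 mm
Δd = αd₀ΔT ⇒ ΔT = Δd/(αd₀) = 1.8 / (13.4×10⁻⁶ × 224.9) = 597.28 K
T_min = 15.0 + 597.28 = 612.28 °C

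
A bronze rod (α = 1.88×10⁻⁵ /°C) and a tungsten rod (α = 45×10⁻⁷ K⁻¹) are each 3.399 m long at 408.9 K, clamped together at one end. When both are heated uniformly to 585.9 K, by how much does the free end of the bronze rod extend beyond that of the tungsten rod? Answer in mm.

ΔT = 177.0 K
bronze: ΔL = 1.88×10⁻⁵ × 3.399 m × 177.0 = 1.1311×10⁻² m = 11.311 mm
tungsten: ΔL = 45×10⁻⁷ × 3.399 m × 177.0 = 2.7073×10⁻³ m = 2.7073 mm
difference = 11.311 − 2.7073 = 8.6037 mm

8.60 mm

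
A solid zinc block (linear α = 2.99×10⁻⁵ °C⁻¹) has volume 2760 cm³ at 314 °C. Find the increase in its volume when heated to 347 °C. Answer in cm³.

ΔV = 8.17 cm³

Isotropic solid: β ≈ 3α = 9.0×10⁻⁵ /K; ΔT = 33 K
ΔV = 3αV₀ΔT = 3(2.99×10⁻⁵)(2760)(33) = 8.17 cm³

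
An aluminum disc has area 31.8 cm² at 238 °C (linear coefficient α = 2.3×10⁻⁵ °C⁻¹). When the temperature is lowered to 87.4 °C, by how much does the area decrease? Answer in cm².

Area coefficient ≈ 2α; |ΔT| = 150.6 K
ΔA = 2αA₀ΔT = 2(2.3×10⁻⁵)(31.8)(150.6) = 0.220 cm²

ΔA = 0.220 cm²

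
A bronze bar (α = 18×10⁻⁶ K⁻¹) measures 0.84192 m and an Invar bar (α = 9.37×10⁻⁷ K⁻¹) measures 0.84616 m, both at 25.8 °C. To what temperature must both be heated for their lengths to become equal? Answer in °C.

T = 321.0 °C

L₁(1 + α₁ΔT) = L₂(1 + α₂ΔT) ⇒ ΔT = (L₂ − L₁)/(α₁L₁ − α₂L₂)
L₂ − L₁ = 0.84616 − 0.84192 = 4.24×10⁻³ m
α₁L₁ − α₂L₂ = 18×10⁻⁶×0.84192 − 9.37×10⁻⁷×0.84616 = 1.436170808×10⁻⁵ m/K
ΔT = 4.24×10⁻³ / 1.436170808×10⁻⁵ = 295.230 K
T = 25.8 + 295.230 = 321.030 °C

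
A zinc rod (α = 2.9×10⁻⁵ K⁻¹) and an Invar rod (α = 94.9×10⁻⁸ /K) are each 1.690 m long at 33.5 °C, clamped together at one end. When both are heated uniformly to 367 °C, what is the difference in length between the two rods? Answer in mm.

ΔT = 333.5 K
zinc: ΔL = 2.9×10⁻⁵ × 1.690 m × 333.5 = 1.6345×10⁻² m = 16.345 mm
Invar: ΔL = 94.9×10⁻⁸ × 1.690 m × 333.5 = 5.3487×10⁻⁴ m = 0.53487 mm
difference = 16.345 − 0.53487 = 15.81013 mm

15.8 mm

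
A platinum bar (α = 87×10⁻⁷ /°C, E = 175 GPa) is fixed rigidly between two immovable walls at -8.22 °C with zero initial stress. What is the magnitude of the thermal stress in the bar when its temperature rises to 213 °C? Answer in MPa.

σ = 337 MPa

Fully constrained: the free strain ε = αΔT is blocked, so σ = Eε = EαΔT.
|ΔT| = 221.22 K
σ = 175×10⁹ × 87×10⁻⁷ × 221.22 = 3.37×10⁸ Pa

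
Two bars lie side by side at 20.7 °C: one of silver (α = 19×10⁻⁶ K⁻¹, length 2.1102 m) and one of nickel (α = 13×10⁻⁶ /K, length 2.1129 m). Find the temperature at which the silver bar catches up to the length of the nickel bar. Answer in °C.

T = 234.5 °C

L₁(1 + α₁ΔT) = L₂(1 + α₂ΔT) ⇒ ΔT = (L₂ − L₁)/(α₁L₁ − α₂L₂)
L₂ − L₁ = 2.1129 − 2.1102 = 2.70×10⁻³ m
α₁L₁ − α₂L₂ = 19×10⁻⁶×2.1102 − 13×10⁻⁶×2.1129 = 1.26261×10⁻⁵ m/K
ΔT = 2.70×10⁻³ / 1.26261×10⁻⁵ = 213.843 K
T = 20.7 + 213.843 = 234.543 °C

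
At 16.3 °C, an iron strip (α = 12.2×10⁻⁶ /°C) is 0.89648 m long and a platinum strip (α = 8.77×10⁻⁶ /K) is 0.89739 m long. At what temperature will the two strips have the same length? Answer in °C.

L₁(1 + α₁ΔT) = L₂(1 + α₂ΔT) ⇒ ΔT = (L₂ − L₁)/(α₁L₁ − α₂L₂)
L₂ − L₁ = 0.89739 − 0.89648 = 9.10×10⁻⁴ m
α₁L₁ − α₂L₂ = 12.2×10⁻⁶×0.89648 − 8.77×10⁻⁶×0.89739 = 3.0669457×10⁻⁶ m/K
ΔT = 9.10×10⁻⁴ / 3.0669457×10⁻⁶ = 296.712 K
T = 16.3 + 296.712 = 313.012 °C

T = 313.0 °C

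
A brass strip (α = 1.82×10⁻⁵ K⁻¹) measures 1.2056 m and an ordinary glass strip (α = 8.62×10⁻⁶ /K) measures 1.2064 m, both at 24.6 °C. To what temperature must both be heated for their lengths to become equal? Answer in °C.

T = 93.91 °C

Equal length when α₁L₁ΔT − α₂L₂ΔT = L₂ − L₁ = 8.00×10⁻⁴ m
α₁L₁ = 2.194192×10⁻⁵, α₂L₂ = 1.0399168×10⁻⁵ → Δ(αL) = 1.1542752×10⁻⁵ m/K
ΔT = 8.00×10⁻⁴ / 1.1542752×10⁻⁵ = 69.3076 K, so T = 24.6 + 69.3076 = 93.9076 °C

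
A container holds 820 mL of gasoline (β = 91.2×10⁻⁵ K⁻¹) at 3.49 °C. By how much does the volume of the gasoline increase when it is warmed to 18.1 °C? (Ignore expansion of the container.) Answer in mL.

|ΔT| = |18.1 − 3.49| = 14.61 K
ΔV = βV₀ΔT = (91.2×10⁻⁵)(820)(14.61) = 10.9 mL

ΔV = 10.9 mL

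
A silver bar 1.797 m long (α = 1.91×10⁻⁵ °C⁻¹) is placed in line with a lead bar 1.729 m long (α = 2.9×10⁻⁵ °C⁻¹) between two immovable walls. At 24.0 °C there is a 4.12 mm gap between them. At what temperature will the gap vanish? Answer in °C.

T = 72.8 °C

α₁L₁ = 3.43227×10⁻⁵ m/K, α₂L₂ = 5.0141×10⁻⁵ m/K → total 8.44637×10⁻⁵ m/K
ΔT = g/(α₁L₁+α₂L₂) = 4.12×10⁻³ / 8.44637×10⁻⁵ = 48.778 K
T = 24.0 + 48.778 = 72.778 °C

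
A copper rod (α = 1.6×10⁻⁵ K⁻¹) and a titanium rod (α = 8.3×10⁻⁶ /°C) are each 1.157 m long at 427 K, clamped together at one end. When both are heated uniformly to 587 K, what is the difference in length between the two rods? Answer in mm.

ΔT = 160 K
copper: ΔL = 1.6×10⁻⁵ × 1.157 m × 160 = 2.9619×10⁻³ m = 2.9619 mm
titanium: ΔL = 8.3×10⁻⁶ × 1.157 m × 160 = 1.5365×10⁻³ m = 1.5365 mm
difference = 2.9619 − 1.5365 = 1.4254 mm

1.43 mm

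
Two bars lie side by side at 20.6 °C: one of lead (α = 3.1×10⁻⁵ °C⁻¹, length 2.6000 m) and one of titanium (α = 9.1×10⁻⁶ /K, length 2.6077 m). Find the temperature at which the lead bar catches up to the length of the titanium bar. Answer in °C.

T = 156.0 °C

Equal length when α₁L₁ΔT − α₂L₂ΔT = L₂ − L₁ = 7.70×10⁻³ m
α₁L₁ = 8.060×10⁻⁵, α₂L₂ = 2.373007×10⁻⁵ → Δ(αL) = 5.686993×10⁻⁵ m/K
ΔT = 7.70×10⁻³ / 5.686993×10⁻⁵ = 135.397 K, so T = 20.6 + 135.397 = 155.997 °C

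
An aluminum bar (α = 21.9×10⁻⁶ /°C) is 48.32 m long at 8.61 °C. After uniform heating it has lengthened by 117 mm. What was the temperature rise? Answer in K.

ΔT = 111 K

ΔL = αL₀ΔT ⇒ ΔT = ΔL / (αL₀)
ΔT = 117×10⁻³ m / (21.9×10⁻⁶ × 48.32 m) = 110.56 K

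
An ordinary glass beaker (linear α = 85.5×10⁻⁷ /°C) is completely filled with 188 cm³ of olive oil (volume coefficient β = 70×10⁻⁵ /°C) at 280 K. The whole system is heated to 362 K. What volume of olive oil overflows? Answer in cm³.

10.4 cm³

The beaker also expands: β_container ≈ 3α = 2.565×10⁻⁵ /K
Net overflow = V₀(β_liq − 3α_cont)ΔT
β − 3α = 7.00×10⁻⁴ − 2.565×10⁻⁵ = 6.7435×10⁻⁴ /K; ΔT = 82 K
ΔV = 188 × 6.7435×10⁻⁴ × 82 = 10.4 cm³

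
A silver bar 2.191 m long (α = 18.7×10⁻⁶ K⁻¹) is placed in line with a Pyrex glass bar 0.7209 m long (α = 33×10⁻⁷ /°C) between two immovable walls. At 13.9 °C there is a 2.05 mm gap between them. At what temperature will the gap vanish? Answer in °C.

T = 61.2 °C

α₁L₁ = 4.09717×10⁻⁵ m/K, α₂L₂ = 2.37897×10⁻⁶ m/K → total 4.335067×10⁻⁵ m/K
ΔT = g/(α₁L₁+α₂L₂) = 2.05×10⁻³ / 4.335067×10⁻⁵ = 47.289 K
T = 13.9 + 47.289 = 61.189 °C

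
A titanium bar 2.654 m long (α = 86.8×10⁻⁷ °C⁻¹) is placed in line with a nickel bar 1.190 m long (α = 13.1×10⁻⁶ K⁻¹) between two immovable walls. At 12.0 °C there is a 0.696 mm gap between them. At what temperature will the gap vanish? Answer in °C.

T = 30.0 °C

α₁L₁ = 2.303672×10⁻⁵ m/K, α₂L₂ = 1.5589×10⁻⁵ m/K → total 3.862572×10⁻⁵ m/K
ΔT = g/(α₁L₁+α₂L₂) = 6.96×10⁻⁴ / 3.862572×10⁻⁵ = 18.019 K
T = 12.0 + 18.019 = 30.019 °C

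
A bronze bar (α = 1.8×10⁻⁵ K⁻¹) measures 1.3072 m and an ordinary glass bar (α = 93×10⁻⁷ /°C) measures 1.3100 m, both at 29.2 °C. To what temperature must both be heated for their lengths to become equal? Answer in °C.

T = 276.0 °C

Equal length when α₁L₁ΔT − α₂L₂ΔT = L₂ − L₁ = 2.80×10⁻³ m
α₁L₁ = 2.35296×10⁻⁵, α₂L₂ = 1.2183×10⁻⁵ → Δ(αL) = 1.13466×10⁻⁵ m/K
ΔT = 2.80×10⁻³ / 1.13466×10⁻⁵ = 246.770 K, so T = 29.2 + 246.770 = 275.970 °C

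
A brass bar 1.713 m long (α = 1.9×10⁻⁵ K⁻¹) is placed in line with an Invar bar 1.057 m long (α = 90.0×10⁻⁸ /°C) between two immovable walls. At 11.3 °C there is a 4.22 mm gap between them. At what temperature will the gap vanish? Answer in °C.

α₁L₁ = 3.2547×10⁻⁵ m/K, α₂L₂ = 9.513×10⁻⁷ m/K → total 3.34983×10⁻⁵ m/K
ΔT = g/(α₁L₁+α₂L₂) = 4.22×10⁻³ / 3.34983×10⁻⁵ = 125.98 K
T = 11.3 + 125.98 = 137.28 °C

T = 137 °C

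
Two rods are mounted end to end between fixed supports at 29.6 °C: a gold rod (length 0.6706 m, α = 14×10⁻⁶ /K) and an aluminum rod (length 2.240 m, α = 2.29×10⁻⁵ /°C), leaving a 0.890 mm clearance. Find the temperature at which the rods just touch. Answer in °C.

α₁L₁ = 9.3884×10⁻⁶ m/K, α₂L₂ = 5.1296×10⁻⁵ m/K → total 6.06844×10⁻⁵ m/K
ΔT = g/(α₁L₁+α₂L₂) = 8.90×10⁻⁴ / 6.06844×10⁻⁵ = 14.666 K
T = 29.6 + 14.666 = 44.266 °C

T = 44.3 °C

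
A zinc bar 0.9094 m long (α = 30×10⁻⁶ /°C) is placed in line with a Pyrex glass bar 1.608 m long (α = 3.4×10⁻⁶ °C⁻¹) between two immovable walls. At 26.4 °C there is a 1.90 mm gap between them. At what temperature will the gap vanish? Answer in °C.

Gap closes when ΔL₁ + ΔL₂ = 1.90 mm = 1.90×10⁻³ m
(α₁L₁ + α₂L₂)ΔT = g
α₁L₁ + α₂L₂ = 30×10⁻⁶×0.9094 + 3.4×10⁻⁶×1.608 = 3.27492×10⁻⁵ m/K
ΔT = 1.90×10⁻³ / 3.27492×10⁻⁵ = 58.017 K
T = 26.4 + 58.017 = 84.417 °C

T = 84.4 °C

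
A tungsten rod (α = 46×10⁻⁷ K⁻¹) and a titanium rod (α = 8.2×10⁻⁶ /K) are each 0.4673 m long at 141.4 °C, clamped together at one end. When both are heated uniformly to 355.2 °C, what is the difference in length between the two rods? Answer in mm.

ΔT = 213.8 K
tungsten: ΔL = 46×10⁻⁷ × 0.4673 m × 213.8 = 4.5958×10⁻⁴ m = 0.45958 mm
titanium: ΔL = 8.2×10⁻⁶ × 0.4673 m × 213.8 = 8.1925×10⁻⁴ m = 0.81925 mm
difference = 0.81925 − 0.45958 = 0.35967 mm

0.360 mm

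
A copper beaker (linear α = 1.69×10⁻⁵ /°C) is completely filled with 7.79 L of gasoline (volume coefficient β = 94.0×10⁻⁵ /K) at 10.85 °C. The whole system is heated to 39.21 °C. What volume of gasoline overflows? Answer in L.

0.196 L

The beaker also expands: β_container ≈ 3α = 5.07×10⁻⁵ /K
Net overflow = V₀(β_liq − 3α_cont)ΔT
β − 3α = 9.40×10⁻⁴ − 5.07×10⁻⁵ = 8.893×10⁻⁴ /K; ΔT = 28.36 K
ΔV = 7.79 × 8.893×10⁻⁴ × 28.36 = 0.196 L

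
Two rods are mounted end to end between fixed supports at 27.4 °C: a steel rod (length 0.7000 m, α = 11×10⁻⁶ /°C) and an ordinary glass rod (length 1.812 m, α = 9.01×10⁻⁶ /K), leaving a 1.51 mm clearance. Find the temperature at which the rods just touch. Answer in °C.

T = 90.2 °C

α₁L₁ = 7.700×10⁻⁶ m/K, α₂L₂ = 1.632612×10⁻⁵ m/K → total 2.402612×10⁻⁵ m/K
ΔT = g/(α₁L₁+α₂L₂) = 1.51×10⁻³ / 2.402612×10⁻⁵ = 62.848 K
T = 27.4 + 62.848 = 90.248 °C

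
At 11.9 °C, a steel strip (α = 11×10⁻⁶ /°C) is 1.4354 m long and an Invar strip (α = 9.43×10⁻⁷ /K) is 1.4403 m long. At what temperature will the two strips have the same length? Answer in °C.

Equal length when α₁L₁ΔT − α₂L₂ΔT = L₂ − L₁ = 4.90×10⁻³ m
α₁L₁ = 1.57894×10⁻⁵, α₂L₂ = 1.3582029×10⁻⁶ → Δ(αL) = 1.44311971×10⁻⁵ m/K
ΔT = 4.90×10⁻³ / 1.44311971×10⁻⁵ = 339.542 K, so T = 11.9 + 339.542 = 351.442 °C

T = 351.4 °C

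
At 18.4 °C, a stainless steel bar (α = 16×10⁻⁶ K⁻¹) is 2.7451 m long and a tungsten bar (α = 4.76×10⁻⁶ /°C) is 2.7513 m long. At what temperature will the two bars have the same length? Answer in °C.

T = 219.5 °C

Equal length when α₁L₁ΔT − α₂L₂ΔT = L₂ − L₁ = 6.20×10⁻³ m
α₁L₁ = 4.39216×10⁻⁵, α₂L₂ = 1.3096188×10⁻⁵ → Δ(αL) = 3.0825412×10⁻⁵ m/K
ΔT = 6.20×10⁻³ / 3.0825412×10⁻⁵ = 201.133 K, so T = 18.4 + 201.133 = 219.533 °C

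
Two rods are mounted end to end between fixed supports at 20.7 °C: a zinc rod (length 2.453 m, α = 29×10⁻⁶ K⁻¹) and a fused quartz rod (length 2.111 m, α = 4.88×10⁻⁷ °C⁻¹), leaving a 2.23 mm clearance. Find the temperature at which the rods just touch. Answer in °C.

α₁L₁ = 7.1137×10⁻⁵ m/K, α₂L₂ = 1.030168×10⁻⁶ m/K → total 7.2167168×10⁻⁵ m/K
ΔT = g/(α₁L₁+α₂L₂) = 2.23×10⁻³ / 7.2167168×10⁻⁵ = 30.900 K
T = 20.7 + 30.900 = 51.600 °C

T = 51.6 °C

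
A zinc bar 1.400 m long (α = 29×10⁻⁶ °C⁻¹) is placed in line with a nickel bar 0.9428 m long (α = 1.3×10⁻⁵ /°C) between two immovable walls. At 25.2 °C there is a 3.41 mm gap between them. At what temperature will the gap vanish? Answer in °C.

T = 89.7 °C

α₁L₁ = 4.060×10⁻⁵ m/K, α₂L₂ = 1.22564×10⁻⁵ m/K → total 5.28564×10⁻⁵ m/K
ΔT = g/(α₁L₁+α₂L₂) = 3.41×10⁻³ / 5.28564×10⁻⁵ = 64.514 K
T = 25.2 + 64.514 = 89.714 °C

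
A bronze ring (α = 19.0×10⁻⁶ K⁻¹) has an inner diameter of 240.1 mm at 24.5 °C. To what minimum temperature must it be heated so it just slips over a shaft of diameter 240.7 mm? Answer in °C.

T = 156 °C

Required Δd = 240.7 − 240.1 = 0.6 mm
Δd = αd₀ΔT ⇒ ΔT = Δd/(αd₀) = 0.6 / (19.0×10⁻⁶ × 240.1) = 131.52 K
T_min = 24.5 + 131.52 = 156.02 °C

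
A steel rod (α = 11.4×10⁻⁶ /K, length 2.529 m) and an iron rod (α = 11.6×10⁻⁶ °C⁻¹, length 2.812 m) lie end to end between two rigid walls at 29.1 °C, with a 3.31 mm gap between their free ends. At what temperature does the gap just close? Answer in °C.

T = 83.0 °C

α₁L₁ = 2.88306×10⁻⁵ m/K, α₂L₂ = 3.26192×10⁻⁵ m/K → total 6.14498×10⁻⁵ m/K
ΔT = g/(α₁L₁+α₂L₂) = 3.31×10⁻³ / 6.14498×10⁻⁵ = 53.865 K
T = 29.1 + 53.865 = 82.965 °C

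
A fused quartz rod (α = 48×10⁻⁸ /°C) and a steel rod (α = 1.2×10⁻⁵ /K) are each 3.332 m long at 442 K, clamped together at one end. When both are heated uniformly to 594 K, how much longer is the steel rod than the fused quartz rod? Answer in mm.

5.83 mm

ΔT = 152 K
fused quartz: ΔL = 48×10⁻⁸ × 3.332 m × 152 = 2.4310×10⁻⁴ m = 0.24310 mm
steel: ΔL = 1.2×10⁻⁵ × 3.332 m × 152 = 6.0776×10⁻³ m = 6.0776 mm
difference = 6.0776 − 0.24310 = 5.8345 mm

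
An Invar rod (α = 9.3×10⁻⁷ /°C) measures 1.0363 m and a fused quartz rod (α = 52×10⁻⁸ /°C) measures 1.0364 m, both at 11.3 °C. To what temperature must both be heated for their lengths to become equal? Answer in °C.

T = 246.7 °C

L₁(1 + α₁ΔT) = L₂(1 + α₂ΔT) ⇒ ΔT = (L₂ − L₁)/(α₁L₁ − α₂L₂)
L₂ − L₁ = 1.0364 − 1.0363 = 1.00×10⁻⁴ m
α₁L₁ − α₂L₂ = 9.3×10⁻⁷×1.0363 − 52×10⁻⁸×1.0364 = 4.24831×10⁻⁷ m/K
ΔT = 1.00×10⁻⁴ / 4.24831×10⁻⁷ = 235.388 K
T = 11.3 + 235.388 = 246.688 °C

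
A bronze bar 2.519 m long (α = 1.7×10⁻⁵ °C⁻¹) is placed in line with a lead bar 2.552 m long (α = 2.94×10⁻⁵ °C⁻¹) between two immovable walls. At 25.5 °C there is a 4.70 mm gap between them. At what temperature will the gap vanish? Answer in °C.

α₁L₁ = 4.2823×10⁻⁵ m/K, α₂L₂ = 7.50288×10⁻⁵ m/K → total 1.178518×10⁻⁴ m/K
ΔT = g/(α₁L₁+α₂L₂) = 4.70×10⁻³ / 1.178518×10⁻⁴ = 39.881 K
T = 25.5 + 39.881 = 65.381 °C

T = 65.4 °C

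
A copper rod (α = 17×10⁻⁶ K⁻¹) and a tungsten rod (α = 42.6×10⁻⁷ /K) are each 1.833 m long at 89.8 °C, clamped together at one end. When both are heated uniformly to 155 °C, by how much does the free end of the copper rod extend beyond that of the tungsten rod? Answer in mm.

1.52 mm

ΔT = 65.2 K
copper: ΔL = 17×10⁻⁶ × 1.833 m × 65.2 = 2.0317×10⁻³ m = 2.0317 mm
tungsten: ΔL = 42.6×10⁻⁷ × 1.833 m × 65.2 = 5.0912×10⁻⁴ m = 0.50912 mm
difference = 2.0317 − 0.50912 = 1.52258 mm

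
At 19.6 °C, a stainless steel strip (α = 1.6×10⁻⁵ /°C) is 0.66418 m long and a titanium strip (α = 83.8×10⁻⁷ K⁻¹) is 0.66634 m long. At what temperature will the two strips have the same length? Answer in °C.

T = 447.9 °C

L₁(1 + α₁ΔT) = L₂(1 + α₂ΔT) ⇒ ΔT = (L₂ − L₁)/(α₁L₁ − α₂L₂)
L₂ − L₁ = 0.66634 − 0.66418 = 2.16×10⁻³ m
α₁L₁ − α₂L₂ = 1.6×10⁻⁵×0.66418 − 83.8×10⁻⁷×0.66634 = 5.0429508×10⁻⁶ m/K
ΔT = 2.16×10⁻³ / 5.0429508×10⁻⁶ = 428.321 K
T = 19.6 + 428.321 = 447.921 °C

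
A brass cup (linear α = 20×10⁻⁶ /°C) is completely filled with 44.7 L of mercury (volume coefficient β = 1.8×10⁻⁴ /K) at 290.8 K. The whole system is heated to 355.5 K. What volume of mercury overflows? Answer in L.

The cup also expands: β_container ≈ 3α = 6.0×10⁻⁵ /K
Net overflow = V₀(β_liq − 3α_cont)ΔT
β − 3α = 1.80×10⁻⁴ − 6.0×10⁻⁵ = 1.20×10⁻⁴ /K; ΔT = 64.7 K
ΔV = 44.7 × 1.20×10⁻⁴ × 64.7 = 0.347 L

0.347 L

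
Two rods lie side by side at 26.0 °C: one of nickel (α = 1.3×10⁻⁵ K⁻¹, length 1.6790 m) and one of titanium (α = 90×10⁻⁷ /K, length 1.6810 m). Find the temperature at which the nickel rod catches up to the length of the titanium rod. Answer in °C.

L₁(1 + α₁ΔT) = L₂(1 + α₂ΔT) ⇒ ΔT = (L₂ − L₁)/(α₁L₁ − α₂L₂)
L₂ − L₁ = 1.6810 − 1.6790 = 2.00×10⁻³ m
α₁L₁ − α₂L₂ = 1.3×10⁻⁵×1.6790 − 90×10⁻⁷×1.6810 = 6.698×10⁻⁶ m/K
ΔT = 2.00×10⁻³ / 6.698×10⁻⁶ = 298.597 K
T = 26.0 + 298.597 = 324.597 °C

T = 324.6 °C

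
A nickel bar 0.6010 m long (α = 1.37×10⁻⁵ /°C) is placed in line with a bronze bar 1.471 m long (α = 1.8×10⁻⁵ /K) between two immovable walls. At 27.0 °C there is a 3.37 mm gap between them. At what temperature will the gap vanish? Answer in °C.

T = 124 °C

Gap closes when ΔL₁ + ΔL₂ = 3.37 mm = 3.37×10⁻³ m
(α₁L₁ + α₂L₂)ΔT = g
α₁L₁ + α₂L₂ = 1.37×10⁻⁵×0.6010 + 1.8×10⁻⁵×1.471 = 3.47117×10⁻⁵ m/K
ΔT = 3.37×10⁻³ / 3.47117×10⁻⁵ = 97.09 K
T = 27.0 + 97.09 = 124.09 °C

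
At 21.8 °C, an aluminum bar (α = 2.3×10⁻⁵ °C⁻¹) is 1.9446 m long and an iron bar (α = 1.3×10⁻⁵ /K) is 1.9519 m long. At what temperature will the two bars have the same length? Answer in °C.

Equal length when α₁L₁ΔT − α₂L₂ΔT = L₂ − L₁ = 7.30×10⁻³ m
α₁L₁ = 4.47258×10⁻⁵, α₂L₂ = 2.53747×10⁻⁵ → Δ(αL) = 1.93511×10⁻⁵ m/K
ΔT = 7.30×10⁻³ / 1.93511×10⁻⁵ = 377.240 K, so T = 21.8 + 377.240 = 399.040 °C

T = 399.0 °C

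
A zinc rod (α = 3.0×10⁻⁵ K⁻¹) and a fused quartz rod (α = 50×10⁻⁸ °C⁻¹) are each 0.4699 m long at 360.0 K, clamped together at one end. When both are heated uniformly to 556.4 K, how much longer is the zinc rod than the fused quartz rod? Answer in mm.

ΔT = 196.4 K
zinc: ΔL = 3.0×10⁻⁵ × 0.4699 m × 196.4 = 2.7687×10⁻³ m = 2.7687 mm
fused quartz: ΔL = 50×10⁻⁸ × 0.4699 m × 196.4 = 4.6144×10⁻⁵ m = 0.046144 mm
difference = 2.7687 − 0.046144 = 2.722556 mm

2.72 mm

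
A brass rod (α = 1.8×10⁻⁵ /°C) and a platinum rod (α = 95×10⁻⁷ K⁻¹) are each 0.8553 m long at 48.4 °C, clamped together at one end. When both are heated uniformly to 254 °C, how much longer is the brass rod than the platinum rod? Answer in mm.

ΔT = 205.6 K
brass: ΔL = 1.8×10⁻⁵ × 0.8553 m × 205.6 = 3.1653×10⁻³ m = 3.1653 mm
platinum: ΔL = 95×10⁻⁷ × 0.8553 m × 205.6 = 1.6706×10⁻³ m = 1.6706 mm
difference = 3.1653 − 1.6706 = 1.4947 mm

1.49 mm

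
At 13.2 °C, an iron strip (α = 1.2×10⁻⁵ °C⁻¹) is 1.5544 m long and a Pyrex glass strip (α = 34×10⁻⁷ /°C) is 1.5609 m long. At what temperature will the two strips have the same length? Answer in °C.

L₁(1 + α₁ΔT) = L₂(1 + α₂ΔT) ⇒ ΔT = (L₂ − L₁)/(α₁L₁ − α₂L₂)
L₂ − L₁ = 1.5609 − 1.5544 = 6.50×10⁻³ m
α₁L₁ − α₂L₂ = 1.2×10⁻⁵×1.5544 − 34×10⁻⁷×1.5609 = 1.334574×10⁻⁵ m/K
ΔT = 6.50×10⁻³ / 1.334574×10⁻⁵ = 487.047 K
T = 13.2 + 487.047 = 500.247 °C

T = 500.2 °C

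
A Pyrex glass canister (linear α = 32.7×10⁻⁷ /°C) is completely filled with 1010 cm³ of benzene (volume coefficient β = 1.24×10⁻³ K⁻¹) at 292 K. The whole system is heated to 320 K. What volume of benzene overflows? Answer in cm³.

The canister also expands: β_container ≈ 3α = 9.81×10⁻⁶ /K
Net overflow = V₀(β_liq − 3α_cont)ΔT
β − 3α = 1.24×10⁻³ − 9.81×10⁻⁶ = 1.23019×10⁻³ /K; ΔT = 28 K
ΔV = 1010 × 1.23019×10⁻³ × 28 = 34.8 cm³

34.8 cm³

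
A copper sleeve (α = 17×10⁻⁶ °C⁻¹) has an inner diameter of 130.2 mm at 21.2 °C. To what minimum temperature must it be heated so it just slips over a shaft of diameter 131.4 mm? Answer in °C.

T = 563 °C

Required Δd = 131.4 − 130.2 = 1.2 mm
Δd = αd₀ΔT ⇒ ΔT = Δd/(αd₀) = 1.2 / (17×10⁻⁶ × 130.2) = 542.15 K
T_min = 21.2 + 542.15 = 563.35 °C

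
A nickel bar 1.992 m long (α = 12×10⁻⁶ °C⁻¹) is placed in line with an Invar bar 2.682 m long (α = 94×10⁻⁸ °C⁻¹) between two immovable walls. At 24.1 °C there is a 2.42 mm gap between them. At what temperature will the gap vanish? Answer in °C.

Gap closes when ΔL₁ + ΔL₂ = 2.42 mm = 2.42×10⁻³ m
(α₁L₁ + α₂L₂)ΔT = g
α₁L₁ + α₂L₂ = 12×10⁻⁶×1.992 + 94×10⁻⁸×2.682 = 2.642508×10⁻⁵ m/K
ΔT = 2.42×10⁻³ / 2.642508×10⁻⁵ = 91.58 K
T = 24.1 + 91.58 = 115.68 °C

T = 116 °C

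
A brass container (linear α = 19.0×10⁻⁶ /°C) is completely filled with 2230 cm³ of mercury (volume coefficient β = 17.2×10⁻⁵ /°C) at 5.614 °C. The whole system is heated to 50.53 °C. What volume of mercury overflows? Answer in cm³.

11.5 cm³

The container also expands: β_container ≈ 3α = 5.7×10⁻⁵ /K
Net overflow = V₀(β_liq − 3α_cont)ΔT
β − 3α = 1.72×10⁻⁴ − 5.7×10⁻⁵ = 1.15×10⁻⁴ /K; ΔT = 44.916 K
ΔV = 2230 × 1.15×10⁻⁴ × 44.916 = 11.5 cm³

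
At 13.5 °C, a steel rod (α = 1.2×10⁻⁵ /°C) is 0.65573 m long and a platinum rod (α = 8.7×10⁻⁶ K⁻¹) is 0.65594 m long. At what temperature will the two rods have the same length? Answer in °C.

T = 110.6 °C

Equal length when α₁L₁ΔT − α₂L₂ΔT = L₂ − L₁ = 2.10×10⁻⁴ m
α₁L₁ = 7.86876×10⁻⁶, α₂L₂ = 5.706678×10⁻⁶ → Δ(αL) = 2.162082×10⁻⁶ m/K
ΔT = 2.10×10⁻⁴ / 2.162082×10⁻⁶ = 97.129 K, so T = 13.5 + 97.129 = 110.629 °C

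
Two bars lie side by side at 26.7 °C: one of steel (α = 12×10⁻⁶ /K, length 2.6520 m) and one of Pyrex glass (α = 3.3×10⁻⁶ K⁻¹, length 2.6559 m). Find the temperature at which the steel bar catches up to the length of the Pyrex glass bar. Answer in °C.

T = 195.8 °C

L₁(1 + α₁ΔT) = L₂(1 + α₂ΔT) ⇒ ΔT = (L₂ − L₁)/(α₁L₁ − α₂L₂)
L₂ − L₁ = 2.6559 − 2.6520 = 3.90×10⁻³ m
α₁L₁ − α₂L₂ = 12×10⁻⁶×2.6520 − 3.3×10⁻⁶×2.6559 = 2.305953×10⁻⁵ m/K
ΔT = 3.90×10⁻³ / 2.305953×10⁻⁵ = 169.127 K
T = 26.7 + 169.127 = 195.827 °C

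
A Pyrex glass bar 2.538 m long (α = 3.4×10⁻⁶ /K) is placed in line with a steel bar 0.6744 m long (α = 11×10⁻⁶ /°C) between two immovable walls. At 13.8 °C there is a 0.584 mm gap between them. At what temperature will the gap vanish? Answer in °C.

Gap closes when ΔL₁ + ΔL₂ = 0.584 mm = 5.84×10⁻⁴ m
(α₁L₁ + α₂L₂)ΔT = g
α₁L₁ + α₂L₂ = 3.4×10⁻⁶×2.538 + 11×10⁻⁶×0.6744 = 1.60476×10⁻⁵ m/K
ΔT = 5.84×10⁻⁴ / 1.60476×10⁻⁵ = 36.392 K
T = 13.8 + 36.392 = 50.192 °C

T = 50.2 °C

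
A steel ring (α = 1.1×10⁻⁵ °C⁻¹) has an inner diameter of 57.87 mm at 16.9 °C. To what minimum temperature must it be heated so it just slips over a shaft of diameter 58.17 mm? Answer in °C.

Required Δd = 58.17 − 57.87 = 0.30 mm
Δd = αd₀ΔT ⇒ ΔT = Δd/(αd₀) = 0.30 / (1.1×10⁻⁵ × 57.87) = 471.28 K
T_min = 16.9 + 471.28 = 488.18 °C

T = 488 °C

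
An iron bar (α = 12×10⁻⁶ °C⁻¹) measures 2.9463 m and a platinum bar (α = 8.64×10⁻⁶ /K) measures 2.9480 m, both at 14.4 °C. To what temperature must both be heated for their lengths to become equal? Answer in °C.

T = 186.4 °C

L₁(1 + α₁ΔT) = L₂(1 + α₂ΔT) ⇒ ΔT = (L₂ − L₁)/(α₁L₁ − α₂L₂)
L₂ − L₁ = 2.9480 − 2.9463 = 1.70×10⁻³ m
α₁L₁ − α₂L₂ = 12×10⁻⁶×2.9463 − 8.64×10⁻⁶×2.9480 = 9.88488×10⁻⁶ m/K
ΔT = 1.70×10⁻³ / 9.88488×10⁻⁶ = 171.980 K
T = 14.4 + 171.980 = 186.380 °C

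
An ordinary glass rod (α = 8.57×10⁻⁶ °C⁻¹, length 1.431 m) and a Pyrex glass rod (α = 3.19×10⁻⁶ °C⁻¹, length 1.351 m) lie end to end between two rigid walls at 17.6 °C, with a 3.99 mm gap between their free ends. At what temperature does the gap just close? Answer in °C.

T = 258 °C

α₁L₁ = 1.226367×10⁻⁵ m/K, α₂L₂ = 4.30969×10⁻⁶ m/K → total 1.657336×10⁻⁵ m/K
ΔT = g/(α₁L₁+α₂L₂) = 3.99×10⁻³ / 1.657336×10⁻⁵ = 240.75 K
T = 17.6 + 240.75 = 258.35 °C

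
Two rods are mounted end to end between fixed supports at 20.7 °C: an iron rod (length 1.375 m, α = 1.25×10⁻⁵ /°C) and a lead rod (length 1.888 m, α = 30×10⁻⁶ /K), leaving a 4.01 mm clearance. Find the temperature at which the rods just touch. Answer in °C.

Gap closes when ΔL₁ + ΔL₂ = 4.01 mm = 4.01×10⁻³ m
(α₁L₁ + α₂L₂)ΔT = g
α₁L₁ + α₂L₂ = 1.25×10⁻⁵×1.375 + 30×10⁻⁶×1.888 = 7.38275×10⁻⁵ m/K
ΔT = 4.01×10⁻³ / 7.38275×10⁻⁵ = 54.316 K
T = 20.7 + 54.316 = 75.016 °C

T = 75.0 °C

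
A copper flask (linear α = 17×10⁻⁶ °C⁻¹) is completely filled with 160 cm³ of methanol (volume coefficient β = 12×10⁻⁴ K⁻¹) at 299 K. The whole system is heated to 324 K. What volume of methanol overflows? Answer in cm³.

4.60 cm³

The flask also expands: β_container ≈ 3α = 5.1×10⁻⁵ /K
Net overflow = V₀(β_liq − 3α_cont)ΔT
β − 3α = 1.20×10⁻³ − 5.1×10⁻⁵ = 1.149×10⁻³ /K; ΔT = 25 K
ΔV = 160 × 1.149×10⁻³ × 25 = 4.60 cm³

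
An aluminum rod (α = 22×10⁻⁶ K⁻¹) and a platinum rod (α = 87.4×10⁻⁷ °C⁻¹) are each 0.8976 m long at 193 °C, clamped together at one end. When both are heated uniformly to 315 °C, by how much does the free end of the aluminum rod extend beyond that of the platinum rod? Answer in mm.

1.45 mm

ΔT = 122 K
aluminum: ΔL = 22×10⁻⁶ × 0.8976 m × 122 = 2.4092×10⁻³ m = 2.4092 mm
platinum: ΔL = 87.4×10⁻⁷ × 0.8976 m × 122 = 9.5709×10⁻⁴ m = 0.95709 mm
difference = 2.4092 − 0.95709 = 1.45211 mm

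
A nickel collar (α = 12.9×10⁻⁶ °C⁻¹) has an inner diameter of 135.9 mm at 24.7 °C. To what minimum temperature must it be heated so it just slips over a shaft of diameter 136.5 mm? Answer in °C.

T = 367 °C

Required Δd = 136.5 − 135.9 = 0.6 mm
Δd = αd₀ΔT ⇒ ΔT = Δd/(αd₀) = 0.6 / (12.9×10⁻⁶ × 135.9) = 342.25 K
T_min = 24.7 + 342.25 = 366.95 °C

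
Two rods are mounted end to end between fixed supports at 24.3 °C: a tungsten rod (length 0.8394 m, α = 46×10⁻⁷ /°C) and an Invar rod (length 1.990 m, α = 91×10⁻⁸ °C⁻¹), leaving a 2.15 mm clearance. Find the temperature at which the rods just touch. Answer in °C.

Gap closes when ΔL₁ + ΔL₂ = 2.15 mm = 2.15×10⁻³ m
(α₁L₁ + α₂L₂)ΔT = g
α₁L₁ + α₂L₂ = 46×10⁻⁷×0.8394 + 91×10⁻⁸×1.990 = 5.67214×10⁻⁶ m/K
ΔT = 2.15×10⁻³ / 5.67214×10⁻⁶ = 379.05 K
T = 24.3 + 379.05 = 403.35 °C

T = 403 °C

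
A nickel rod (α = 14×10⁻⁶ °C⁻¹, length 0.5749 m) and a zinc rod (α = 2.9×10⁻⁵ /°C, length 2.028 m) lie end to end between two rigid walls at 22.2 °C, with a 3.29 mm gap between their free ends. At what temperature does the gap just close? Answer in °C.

T = 71.4 °C

Gap closes when ΔL₁ + ΔL₂ = 3.29 mm = 3.29×10⁻³ m
(α₁L₁ + α₂L₂)ΔT = g
α₁L₁ + α₂L₂ = 14×10⁻⁶×0.5749 + 2.9×10⁻⁵×2.028 = 6.68606×10⁻⁵ m/K
ΔT = 3.29×10⁻³ / 6.68606×10⁻⁵ = 49.207 K
T = 22.2 + 49.207 = 71.407 °C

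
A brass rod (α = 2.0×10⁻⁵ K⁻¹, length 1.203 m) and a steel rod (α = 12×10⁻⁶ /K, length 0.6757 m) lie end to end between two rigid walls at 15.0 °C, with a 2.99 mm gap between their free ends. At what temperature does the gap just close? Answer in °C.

T = 108 °C

Gap closes when ΔL₁ + ΔL₂ = 2.99 mm = 2.99×10⁻³ m
(α₁L₁ + α₂L₂)ΔT = g
α₁L₁ + α₂L₂ = 2.0×10⁻⁵×1.203 + 12×10⁻⁶×0.6757 = 3.21684×10⁻⁵ m/K
ΔT = 2.99×10⁻³ / 3.21684×10⁻⁵ = 92.95 K
T = 15.0 + 92.95 = 107.95 °C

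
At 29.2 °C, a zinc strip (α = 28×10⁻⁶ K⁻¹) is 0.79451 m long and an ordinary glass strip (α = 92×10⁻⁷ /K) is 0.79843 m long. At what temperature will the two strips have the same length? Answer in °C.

Equal length when α₁L₁ΔT − α₂L₂ΔT = L₂ − L₁ = 3.92×10⁻³ m
α₁L₁ = 2.224628×10⁻⁵, α₂L₂ = 7.345556×10⁻⁶ → Δ(αL) = 1.4900724×10⁻⁵ m/K
ΔT = 3.92×10⁻³ / 1.4900724×10⁻⁵ = 263.074 K, so T = 29.2 + 263.074 = 292.274 °C

T = 292.3 °C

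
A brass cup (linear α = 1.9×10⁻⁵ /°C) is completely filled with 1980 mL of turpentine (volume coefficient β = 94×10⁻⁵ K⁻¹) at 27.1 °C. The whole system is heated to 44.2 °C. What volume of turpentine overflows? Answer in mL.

The cup also expands: β_container ≈ 3α = 5.7×10⁻⁵ /K
Net overflow = V₀(β_liq − 3α_cont)ΔT
β − 3α = 9.40×10⁻⁴ − 5.7×10⁻⁵ = 8.83×10⁻⁴ /K; ΔT = 17.1 K
ΔV = 1980 × 8.83×10⁻⁴ × 17.1 = 29.9 mL

29.9 mL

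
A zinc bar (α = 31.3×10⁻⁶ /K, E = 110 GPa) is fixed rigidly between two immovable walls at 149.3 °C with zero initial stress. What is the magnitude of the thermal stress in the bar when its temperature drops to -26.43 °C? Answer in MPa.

σ = 605 MPa

Fully constrained: the free strain ε = αΔT is blocked, so σ = Eε = EαΔT.
|ΔT| = 175.73 K
σ = 110×10⁹ × 31.3×10⁻⁶ × 175.73 = 6.05×10⁸ Pa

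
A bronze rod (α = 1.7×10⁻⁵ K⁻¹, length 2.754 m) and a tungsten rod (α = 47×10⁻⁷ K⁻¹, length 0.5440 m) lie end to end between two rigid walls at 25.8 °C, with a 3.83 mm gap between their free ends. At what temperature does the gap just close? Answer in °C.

T = 103 °C

Gap closes when ΔL₁ + ΔL₂ = 3.83 mm = 3.83×10⁻³ m
(α₁L₁ + α₂L₂)ΔT = g
α₁L₁ + α₂L₂ = 1.7×10⁻⁵×2.754 + 47×10⁻⁷×0.5440 = 4.93748×10⁻⁵ m/K
ΔT = 3.83×10⁻³ / 4.93748×10⁻⁵ = 77.57 K
T = 25.8 + 77.57 = 103.37 °C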